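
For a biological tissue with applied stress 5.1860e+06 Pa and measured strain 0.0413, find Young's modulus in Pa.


E = stress / strain
E = 5.1860e+06 / 0.0413
E = 1.2557e+08


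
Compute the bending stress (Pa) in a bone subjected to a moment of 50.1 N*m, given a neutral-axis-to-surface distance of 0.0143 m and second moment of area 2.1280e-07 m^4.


sigma = M * c / I
sigma = 50.1 * 0.0143 / 2.1280e-07
M * c = 0.7164
sigma = 3.3667e+06


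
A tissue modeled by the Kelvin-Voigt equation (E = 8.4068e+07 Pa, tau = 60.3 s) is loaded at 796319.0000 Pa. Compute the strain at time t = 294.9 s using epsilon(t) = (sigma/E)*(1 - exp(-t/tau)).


epsilon(t) = (sigma/E) * (1 - exp(-t/tau))
sigma/E = 796319.0000 / 8.4068e+07 = 0.0095
exp(-t/tau) = exp(-294.9 / 60.3) = 0.0075
epsilon = 0.0095 * (1 - 0.0075)
epsilon = 0.0094


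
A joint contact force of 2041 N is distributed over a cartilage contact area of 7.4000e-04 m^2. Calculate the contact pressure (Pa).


P = F / A
P = 2041 / 7.4000e-04
P = 2.7581e+06


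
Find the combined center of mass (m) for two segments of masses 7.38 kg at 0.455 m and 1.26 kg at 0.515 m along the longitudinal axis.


COM = (m1*x1 + m2*x2) / (m1 + m2)
COM = (7.38*0.455 + 1.26*0.515) / (7.38 + 1.26)
Numerator = 4.0068
Denominator = 8.6400
COM = 0.4637


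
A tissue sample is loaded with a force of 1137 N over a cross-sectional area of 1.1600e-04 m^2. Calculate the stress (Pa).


stress = F / A
stress = 1137 / 1.1600e-04
stress = 9.8017e+06


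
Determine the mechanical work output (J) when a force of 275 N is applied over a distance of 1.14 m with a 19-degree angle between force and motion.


W = F * d * cos(theta)
theta = 19 deg = 0.3316 rad
cos(theta) = 0.9455
W = 275 * 1.14 * 0.9455
W = 296.4201


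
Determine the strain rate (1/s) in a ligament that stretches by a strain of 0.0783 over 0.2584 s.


strain_rate = delta_strain / delta_t
strain_rate = 0.0783 / 0.2584
strain_rate = 0.3030


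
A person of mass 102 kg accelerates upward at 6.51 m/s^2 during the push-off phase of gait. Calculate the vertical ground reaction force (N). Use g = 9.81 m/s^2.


GRF = m * (g + a)
GRF = 102 * (9.81 + 6.51)
GRF = 102 * 16.3200
GRF = 1664.6400


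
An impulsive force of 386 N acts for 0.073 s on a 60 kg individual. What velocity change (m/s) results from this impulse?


J = F * dt = 386 * 0.073 = 28.1780 N*s
delta_v = J / m
delta_v = 28.1780 / 60
delta_v = 0.4696


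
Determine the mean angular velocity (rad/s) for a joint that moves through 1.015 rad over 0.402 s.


omega = delta_theta / delta_t
omega = 1.015 / 0.402
omega = 2.5249


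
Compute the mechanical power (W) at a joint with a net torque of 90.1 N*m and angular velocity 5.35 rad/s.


P = M * omega
P = 90.1 * 5.35
P = 482.0350


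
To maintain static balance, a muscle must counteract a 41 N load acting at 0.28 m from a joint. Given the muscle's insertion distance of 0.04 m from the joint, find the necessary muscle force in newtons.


F_muscle = W * d_load / d_muscle
F_muscle = 41 * 0.28 / 0.04
Numerator = 11.4800
F_muscle = 287.0000


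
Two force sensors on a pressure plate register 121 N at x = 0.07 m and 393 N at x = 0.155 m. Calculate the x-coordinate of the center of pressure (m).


COP_x = (F1*x1 + F2*x2) / (F1 + F2)
COP_x = (121*0.07 + 393*0.155) / (121 + 393)
Numerator = 69.3850
Denominator = 514
COP_x = 0.1350


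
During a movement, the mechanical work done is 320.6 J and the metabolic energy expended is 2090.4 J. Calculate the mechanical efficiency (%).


eta = (W_mech / E_meta) * 100
eta = (320.6 / 2090.4) * 100
ratio = 0.1534
eta = 15.3368


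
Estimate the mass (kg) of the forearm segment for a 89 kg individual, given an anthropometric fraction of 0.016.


m_segment = body_mass * fraction
m_segment = 89 * 0.016
m_segment = 1.4240


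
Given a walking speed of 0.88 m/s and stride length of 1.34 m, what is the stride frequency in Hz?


f = v / stride_length
f = 0.88 / 1.34
f = 0.6567


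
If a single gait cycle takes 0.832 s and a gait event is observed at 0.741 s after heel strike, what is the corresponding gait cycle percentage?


pct = (event_time / cycle_time) * 100
pct = (0.741 / 0.832) * 100
ratio = 0.8906
pct = 89.0625


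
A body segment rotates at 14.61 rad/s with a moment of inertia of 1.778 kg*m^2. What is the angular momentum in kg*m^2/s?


L = I * omega
L = 1.778 * 14.61
L = 25.9766


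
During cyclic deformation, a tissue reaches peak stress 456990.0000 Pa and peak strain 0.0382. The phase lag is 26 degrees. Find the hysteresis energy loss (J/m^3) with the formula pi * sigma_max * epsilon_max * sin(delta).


E_loss = pi * sigma_max * epsilon_max * sin(delta)
delta = 26 deg = 0.4538 rad
sin(delta) = 0.4384
E_loss = pi * 456990.0000 * 0.0382 * 0.4384
E_loss = 24041.5184


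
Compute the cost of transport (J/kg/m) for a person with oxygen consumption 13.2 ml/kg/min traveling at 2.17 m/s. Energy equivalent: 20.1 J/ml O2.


Power per kg = VO2 * 20.1 / 60
Power per kg = 13.2 * 20.1 / 60 = 4.4220 W/kg
Cost = power_per_kg / speed
Cost = 4.4220 / 2.17
Cost = 2.0378


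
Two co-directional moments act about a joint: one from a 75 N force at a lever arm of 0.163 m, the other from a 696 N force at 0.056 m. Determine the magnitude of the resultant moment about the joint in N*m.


M = F1 * d1 + F2 * d2
M = 75 * 0.163 + 696 * 0.056
M = 12.2250 + 38.9760
M = 51.2010


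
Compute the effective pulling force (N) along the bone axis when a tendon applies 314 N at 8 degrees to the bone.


F_eff = F_tendon * cos(theta)
theta = 8 deg = 0.1396 rad
cos(theta) = 0.9903
F_eff = 314 * 0.9903
F_eff = 310.9442


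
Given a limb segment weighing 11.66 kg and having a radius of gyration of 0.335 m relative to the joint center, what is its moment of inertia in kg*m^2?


I = m * k^2
I = 11.66 * 0.335^2
k^2 = 0.1122
I = 1.3085


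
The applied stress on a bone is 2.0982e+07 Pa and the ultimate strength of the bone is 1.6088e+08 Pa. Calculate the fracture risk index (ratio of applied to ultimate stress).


FRI = applied / ultimate
FRI = 2.0982e+07 / 1.6088e+08
FRI = 0.1304


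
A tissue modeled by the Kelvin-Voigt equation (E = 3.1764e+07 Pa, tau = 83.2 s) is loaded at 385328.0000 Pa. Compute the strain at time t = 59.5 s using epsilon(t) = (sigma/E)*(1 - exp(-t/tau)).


epsilon(t) = (sigma/E) * (1 - exp(-t/tau))
sigma/E = 385328.0000 / 3.1764e+07 = 0.0121
exp(-t/tau) = exp(-59.5 / 83.2) = 0.4891
epsilon = 0.0121 * (1 - 0.4891)
epsilon = 0.0062


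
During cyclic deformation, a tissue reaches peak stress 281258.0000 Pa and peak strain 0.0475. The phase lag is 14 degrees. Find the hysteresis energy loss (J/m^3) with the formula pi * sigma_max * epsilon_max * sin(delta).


E_loss = pi * sigma_max * epsilon_max * sin(delta)
delta = 14 deg = 0.2443 rad
sin(delta) = 0.2419
E_loss = pi * 281258.0000 * 0.0475 * 0.2419
E_loss = 10153.6817


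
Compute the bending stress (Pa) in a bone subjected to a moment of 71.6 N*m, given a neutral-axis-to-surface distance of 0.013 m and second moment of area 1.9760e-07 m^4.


sigma = M * c / I
sigma = 71.6 * 0.013 / 1.9760e-07
M * c = 0.9308
sigma = 4.7105e+06


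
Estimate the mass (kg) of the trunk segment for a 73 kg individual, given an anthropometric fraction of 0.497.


m_segment = body_mass * fraction
m_segment = 73 * 0.497
m_segment = 36.2810


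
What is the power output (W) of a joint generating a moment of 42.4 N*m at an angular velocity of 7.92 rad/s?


P = M * omega
P = 42.4 * 7.92
P = 335.8080


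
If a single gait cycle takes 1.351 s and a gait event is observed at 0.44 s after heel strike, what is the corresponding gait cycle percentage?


pct = (event_time / cycle_time) * 100
pct = (0.44 / 1.351) * 100
ratio = 0.3257
pct = 32.5685


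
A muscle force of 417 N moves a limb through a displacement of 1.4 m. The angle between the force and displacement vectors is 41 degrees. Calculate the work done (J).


W = F * d * cos(theta)
theta = 41 deg = 0.7156 rad
cos(theta) = 0.7547
W = 417 * 1.4 * 0.7547
W = 440.5995


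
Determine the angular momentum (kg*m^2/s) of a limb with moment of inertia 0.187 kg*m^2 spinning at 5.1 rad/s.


L = I * omega
L = 0.187 * 5.1
L = 0.9537


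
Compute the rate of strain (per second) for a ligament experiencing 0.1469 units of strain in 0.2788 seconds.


strain_rate = delta_strain / delta_t
strain_rate = 0.1469 / 0.2788
strain_rate = 0.5269


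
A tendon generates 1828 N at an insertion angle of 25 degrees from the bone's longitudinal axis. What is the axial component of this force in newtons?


F_eff = F_tendon * cos(theta)
theta = 25 deg = 0.4363 rad
cos(theta) = 0.9063
F_eff = 1828 * 0.9063
F_eff = 1656.7306


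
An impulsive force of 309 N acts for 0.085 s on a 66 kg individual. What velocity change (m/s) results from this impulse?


J = F * dt = 309 * 0.085 = 26.2650 N*s
delta_v = J / m
delta_v = 26.2650 / 66
delta_v = 0.3980


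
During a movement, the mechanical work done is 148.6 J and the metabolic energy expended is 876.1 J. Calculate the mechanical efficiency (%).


eta = (W_mech / E_meta) * 100
eta = (148.6 / 876.1) * 100
ratio = 0.1696
eta = 16.9615


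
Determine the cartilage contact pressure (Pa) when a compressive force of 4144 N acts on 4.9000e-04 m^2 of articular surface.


P = F / A
P = 4144 / 4.9000e-04
P = 8.4571e+06


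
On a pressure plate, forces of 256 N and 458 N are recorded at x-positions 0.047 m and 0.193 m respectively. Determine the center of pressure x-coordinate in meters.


COP_x = (F1*x1 + F2*x2) / (F1 + F2)
COP_x = (256*0.047 + 458*0.193) / (256 + 458)
Numerator = 100.4260
Denominator = 714
COP_x = 0.1407


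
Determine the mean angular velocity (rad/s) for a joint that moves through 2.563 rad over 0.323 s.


omega = delta_theta / delta_t
omega = 2.563 / 0.323
omega = 7.9350


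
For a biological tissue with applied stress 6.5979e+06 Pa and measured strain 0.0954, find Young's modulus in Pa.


E = stress / strain
E = 6.5979e+06 / 0.0954
E = 6.9160e+07


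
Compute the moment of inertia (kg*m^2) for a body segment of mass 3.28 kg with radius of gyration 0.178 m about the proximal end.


I = m * k^2
I = 3.28 * 0.178^2
k^2 = 0.0317
I = 0.1039


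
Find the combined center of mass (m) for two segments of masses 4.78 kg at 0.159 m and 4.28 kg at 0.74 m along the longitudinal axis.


COM = (m1*x1 + m2*x2) / (m1 + m2)
COM = (4.78*0.159 + 4.28*0.74) / (4.78 + 4.28)
Numerator = 3.9272
Denominator = 9.0600
COM = 0.4335


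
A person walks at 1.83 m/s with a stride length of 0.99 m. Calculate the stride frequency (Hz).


f = v / stride_length
f = 1.83 / 0.99
f = 1.8485


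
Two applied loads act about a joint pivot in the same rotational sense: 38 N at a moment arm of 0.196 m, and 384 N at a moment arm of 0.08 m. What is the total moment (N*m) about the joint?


M = F1 * d1 + F2 * d2
M = 38 * 0.196 + 384 * 0.08
M = 7.4480 + 30.7200
M = 38.1680


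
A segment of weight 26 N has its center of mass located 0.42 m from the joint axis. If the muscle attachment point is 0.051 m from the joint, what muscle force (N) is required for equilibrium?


F_muscle = W * d_load / d_muscle
F_muscle = 26 * 0.42 / 0.051
Numerator = 10.9200
F_muscle = 214.1176


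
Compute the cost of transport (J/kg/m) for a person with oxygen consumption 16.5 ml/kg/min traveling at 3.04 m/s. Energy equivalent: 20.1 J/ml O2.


Power per kg = VO2 * 20.1 / 60
Power per kg = 16.5 * 20.1 / 60 = 5.5275 W/kg
Cost = power_per_kg / speed
Cost = 5.5275 / 3.04
Cost = 1.8183


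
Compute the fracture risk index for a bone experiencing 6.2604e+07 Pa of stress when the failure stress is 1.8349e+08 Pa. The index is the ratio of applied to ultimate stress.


FRI = applied / ultimate
FRI = 6.2604e+07 / 1.8349e+08
FRI = 0.3412


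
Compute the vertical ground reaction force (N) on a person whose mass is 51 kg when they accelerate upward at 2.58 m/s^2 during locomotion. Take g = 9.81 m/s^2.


GRF = m * (g + a)
GRF = 51 * (9.81 + 2.58)
GRF = 51 * 12.3900
GRF = 631.8900


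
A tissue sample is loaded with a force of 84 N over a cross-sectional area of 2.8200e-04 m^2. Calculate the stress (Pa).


stress = F / A
stress = 84 / 2.8200e-04
stress = 297872.3404


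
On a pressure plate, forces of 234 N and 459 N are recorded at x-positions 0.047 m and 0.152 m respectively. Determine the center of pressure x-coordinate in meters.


COP_x = (F1*x1 + F2*x2) / (F1 + F2)
COP_x = (234*0.047 + 459*0.152) / (234 + 459)
Numerator = 80.7660
Denominator = 693
COP_x = 0.1165


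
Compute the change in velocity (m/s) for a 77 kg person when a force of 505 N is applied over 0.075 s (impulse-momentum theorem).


J = F * dt = 505 * 0.075 = 37.8750 N*s
delta_v = J / m
delta_v = 37.8750 / 77
delta_v = 0.4919


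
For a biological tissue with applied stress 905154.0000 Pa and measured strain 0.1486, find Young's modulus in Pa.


E = stress / strain
E = 905154.0000 / 0.1486
E = 6.0912e+06


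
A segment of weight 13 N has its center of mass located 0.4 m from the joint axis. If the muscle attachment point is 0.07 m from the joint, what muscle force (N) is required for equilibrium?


F_muscle = W * d_load / d_muscle
F_muscle = 13 * 0.4 / 0.07
Numerator = 5.2000
F_muscle = 74.2857


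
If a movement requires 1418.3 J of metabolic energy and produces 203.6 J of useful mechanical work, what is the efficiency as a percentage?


eta = (W_mech / E_meta) * 100
eta = (203.6 / 1418.3) * 100
ratio = 0.1436
eta = 14.3552


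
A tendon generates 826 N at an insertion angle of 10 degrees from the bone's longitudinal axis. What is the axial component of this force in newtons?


F_eff = F_tendon * cos(theta)
theta = 10 deg = 0.1745 rad
cos(theta) = 0.9848
F_eff = 826 * 0.9848
F_eff = 813.4512


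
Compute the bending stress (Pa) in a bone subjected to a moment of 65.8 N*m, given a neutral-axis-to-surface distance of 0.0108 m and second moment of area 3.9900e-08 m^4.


sigma = M * c / I
sigma = 65.8 * 0.0108 / 3.9900e-08
M * c = 0.7106
sigma = 1.7811e+07


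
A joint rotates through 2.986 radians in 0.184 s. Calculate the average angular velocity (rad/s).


omega = delta_theta / delta_t
omega = 2.986 / 0.184
omega = 16.2283


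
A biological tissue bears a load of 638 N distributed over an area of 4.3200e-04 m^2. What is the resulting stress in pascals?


stress = F / A
stress = 638 / 4.3200e-04
stress = 1.4769e+06


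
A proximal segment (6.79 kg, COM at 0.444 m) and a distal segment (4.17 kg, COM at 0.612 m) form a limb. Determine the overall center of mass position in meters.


COM = (m1*x1 + m2*x2) / (m1 + m2)
COM = (6.79*0.444 + 4.17*0.612) / (6.79 + 4.17)
Numerator = 5.5668
Denominator = 10.9600
COM = 0.5079


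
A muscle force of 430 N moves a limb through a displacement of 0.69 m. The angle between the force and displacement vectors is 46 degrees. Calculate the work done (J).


W = F * d * cos(theta)
theta = 46 deg = 0.8029 rad
cos(theta) = 0.6947
W = 430 * 0.69 * 0.6947
W = 206.1051


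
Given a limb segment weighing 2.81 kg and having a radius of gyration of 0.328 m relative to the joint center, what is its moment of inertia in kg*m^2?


I = m * k^2
I = 2.81 * 0.328^2
k^2 = 0.1076
I = 0.3023


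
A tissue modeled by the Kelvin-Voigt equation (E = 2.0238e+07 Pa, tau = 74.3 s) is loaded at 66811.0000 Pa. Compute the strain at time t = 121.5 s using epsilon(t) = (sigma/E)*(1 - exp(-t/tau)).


epsilon(t) = (sigma/E) * (1 - exp(-t/tau))
sigma/E = 66811.0000 / 2.0238e+07 = 0.0033
exp(-t/tau) = exp(-121.5 / 74.3) = 0.1949
epsilon = 0.0033 * (1 - 0.1949)
epsilon = 0.0027


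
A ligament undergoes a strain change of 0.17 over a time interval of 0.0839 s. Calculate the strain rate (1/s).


strain_rate = delta_strain / delta_t
strain_rate = 0.17 / 0.0839
strain_rate = 2.0262


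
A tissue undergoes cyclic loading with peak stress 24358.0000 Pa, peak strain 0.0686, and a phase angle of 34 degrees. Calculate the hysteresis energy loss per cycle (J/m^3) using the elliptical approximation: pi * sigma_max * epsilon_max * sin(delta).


E_loss = pi * sigma_max * epsilon_max * sin(delta)
delta = 34 deg = 0.5934 rad
sin(delta) = 0.5592
E_loss = pi * 24358.0000 * 0.0686 * 0.5592
E_loss = 2935.4674


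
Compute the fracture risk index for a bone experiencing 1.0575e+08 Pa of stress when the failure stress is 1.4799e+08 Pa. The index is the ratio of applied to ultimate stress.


FRI = applied / ultimate
FRI = 1.0575e+08 / 1.4799e+08
FRI = 0.7146


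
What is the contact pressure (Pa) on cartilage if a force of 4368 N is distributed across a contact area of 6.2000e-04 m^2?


P = F / A
P = 4368 / 6.2000e-04
P = 7.0452e+06


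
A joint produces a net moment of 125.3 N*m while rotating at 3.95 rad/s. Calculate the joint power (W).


P = M * omega
P = 125.3 * 3.95
P = 494.9350


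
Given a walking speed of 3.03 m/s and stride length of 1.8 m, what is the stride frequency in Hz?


f = v / stride_length
f = 3.03 / 1.8
f = 1.6833


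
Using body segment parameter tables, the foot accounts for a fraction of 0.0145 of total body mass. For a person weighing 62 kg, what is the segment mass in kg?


m_segment = body_mass * fraction
m_segment = 62 * 0.0145
m_segment = 0.8990


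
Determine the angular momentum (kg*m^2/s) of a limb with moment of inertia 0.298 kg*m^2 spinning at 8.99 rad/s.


L = I * omega
L = 0.298 * 8.99
L = 2.6790


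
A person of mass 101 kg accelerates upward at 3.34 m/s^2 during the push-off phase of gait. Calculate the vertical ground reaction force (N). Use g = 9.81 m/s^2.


GRF = m * (g + a)
GRF = 101 * (9.81 + 3.34)
GRF = 101 * 13.1500
GRF = 1328.1500


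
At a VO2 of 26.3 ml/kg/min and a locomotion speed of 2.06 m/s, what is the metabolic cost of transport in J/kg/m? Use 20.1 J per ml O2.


Power per kg = VO2 * 20.1 / 60
Power per kg = 26.3 * 20.1 / 60 = 8.8105 W/kg
Cost = power_per_kg / speed
Cost = 8.8105 / 2.06
Cost = 4.2769


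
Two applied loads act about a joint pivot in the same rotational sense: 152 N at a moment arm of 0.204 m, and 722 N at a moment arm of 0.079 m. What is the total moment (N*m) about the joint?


M = F1 * d1 + F2 * d2
M = 152 * 0.204 + 722 * 0.079
M = 31.0080 + 57.0380
M = 88.0460


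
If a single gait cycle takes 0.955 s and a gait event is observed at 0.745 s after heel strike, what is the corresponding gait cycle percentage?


pct = (event_time / cycle_time) * 100
pct = (0.745 / 0.955) * 100
ratio = 0.7801
pct = 78.0105


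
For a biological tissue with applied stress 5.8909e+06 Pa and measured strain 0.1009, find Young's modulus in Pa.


E = stress / strain
E = 5.8909e+06 / 0.1009
E = 5.8384e+07


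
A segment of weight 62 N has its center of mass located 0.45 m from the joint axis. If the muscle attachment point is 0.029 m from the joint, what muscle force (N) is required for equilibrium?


F_muscle = W * d_load / d_muscle
F_muscle = 62 * 0.45 / 0.029
Numerator = 27.9000
F_muscle = 962.0690


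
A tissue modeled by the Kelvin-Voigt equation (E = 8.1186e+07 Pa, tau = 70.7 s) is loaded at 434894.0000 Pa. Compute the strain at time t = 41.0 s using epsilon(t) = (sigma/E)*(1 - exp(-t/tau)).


epsilon(t) = (sigma/E) * (1 - exp(-t/tau))
sigma/E = 434894.0000 / 8.1186e+07 = 0.0054
exp(-t/tau) = exp(-41.0 / 70.7) = 0.5599
epsilon = 0.0054 * (1 - 0.5599)
epsilon = 0.0024


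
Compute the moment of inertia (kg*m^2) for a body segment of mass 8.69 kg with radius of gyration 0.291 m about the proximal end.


I = m * k^2
I = 8.69 * 0.291^2
k^2 = 0.0847
I = 0.7359


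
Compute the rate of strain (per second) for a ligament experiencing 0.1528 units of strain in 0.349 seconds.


strain_rate = delta_strain / delta_t
strain_rate = 0.1528 / 0.349
strain_rate = 0.4378


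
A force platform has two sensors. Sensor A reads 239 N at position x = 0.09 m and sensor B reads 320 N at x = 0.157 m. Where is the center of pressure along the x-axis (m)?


COP_x = (F1*x1 + F2*x2) / (F1 + F2)
COP_x = (239*0.09 + 320*0.157) / (239 + 320)
Numerator = 71.7500
Denominator = 559
COP_x = 0.1284


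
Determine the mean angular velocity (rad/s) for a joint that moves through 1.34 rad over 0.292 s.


omega = delta_theta / delta_t
omega = 1.34 / 0.292
omega = 4.5890


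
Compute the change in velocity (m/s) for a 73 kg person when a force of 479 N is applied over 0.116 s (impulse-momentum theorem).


J = F * dt = 479 * 0.116 = 55.5640 N*s
delta_v = J / m
delta_v = 55.5640 / 73
delta_v = 0.7612


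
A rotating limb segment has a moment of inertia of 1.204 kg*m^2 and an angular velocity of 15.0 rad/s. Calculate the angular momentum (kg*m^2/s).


L = I * omega
L = 1.204 * 15.0
L = 18.0600


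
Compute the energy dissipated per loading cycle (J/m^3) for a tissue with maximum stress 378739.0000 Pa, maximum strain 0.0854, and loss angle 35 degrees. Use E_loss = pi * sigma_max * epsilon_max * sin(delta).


E_loss = pi * sigma_max * epsilon_max * sin(delta)
delta = 35 deg = 0.6109 rad
sin(delta) = 0.5736
E_loss = pi * 378739.0000 * 0.0854 * 0.5736
E_loss = 58282.6209


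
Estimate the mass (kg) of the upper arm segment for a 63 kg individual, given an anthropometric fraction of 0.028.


m_segment = body_mass * fraction
m_segment = 63 * 0.028
m_segment = 1.7640


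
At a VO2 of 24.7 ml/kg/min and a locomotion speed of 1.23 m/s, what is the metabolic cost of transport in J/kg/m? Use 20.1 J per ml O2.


Power per kg = VO2 * 20.1 / 60
Power per kg = 24.7 * 20.1 / 60 = 8.2745 W/kg
Cost = power_per_kg / speed
Cost = 8.2745 / 1.23
Cost = 6.7272


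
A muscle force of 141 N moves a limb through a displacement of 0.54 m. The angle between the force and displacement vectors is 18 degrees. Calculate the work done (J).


W = F * d * cos(theta)
theta = 18 deg = 0.3142 rad
cos(theta) = 0.9511
W = 141 * 0.54 * 0.9511
W = 72.4134


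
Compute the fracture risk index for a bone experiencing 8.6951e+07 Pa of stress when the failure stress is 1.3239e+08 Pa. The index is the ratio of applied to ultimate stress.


FRI = applied / ultimate
FRI = 8.6951e+07 / 1.3239e+08
FRI = 0.6568


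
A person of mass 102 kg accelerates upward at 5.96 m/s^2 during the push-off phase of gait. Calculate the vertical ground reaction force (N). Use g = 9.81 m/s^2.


GRF = m * (g + a)
GRF = 102 * (9.81 + 5.96)
GRF = 102 * 15.7700
GRF = 1608.5400


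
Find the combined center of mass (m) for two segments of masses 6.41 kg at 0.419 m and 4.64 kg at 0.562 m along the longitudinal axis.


COM = (m1*x1 + m2*x2) / (m1 + m2)
COM = (6.41*0.419 + 4.64*0.562) / (6.41 + 4.64)
Numerator = 5.2935
Denominator = 11.0500
COM = 0.4790


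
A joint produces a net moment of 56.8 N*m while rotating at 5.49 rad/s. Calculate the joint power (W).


P = M * omega
P = 56.8 * 5.49
P = 311.8320


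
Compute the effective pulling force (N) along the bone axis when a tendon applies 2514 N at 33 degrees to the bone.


F_eff = F_tendon * cos(theta)
theta = 33 deg = 0.5760 rad
cos(theta) = 0.8387
F_eff = 2514 * 0.8387
F_eff = 2108.4178


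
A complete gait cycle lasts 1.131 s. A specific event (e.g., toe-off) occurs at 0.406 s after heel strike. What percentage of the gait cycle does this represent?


pct = (event_time / cycle_time) * 100
pct = (0.406 / 1.131) * 100
ratio = 0.3590
pct = 35.8974


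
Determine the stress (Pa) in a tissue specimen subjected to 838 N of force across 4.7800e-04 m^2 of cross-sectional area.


stress = F / A
stress = 838 / 4.7800e-04
stress = 1.7531e+06


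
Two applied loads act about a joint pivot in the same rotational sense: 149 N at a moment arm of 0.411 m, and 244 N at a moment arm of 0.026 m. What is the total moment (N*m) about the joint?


M = F1 * d1 + F2 * d2
M = 149 * 0.411 + 244 * 0.026
M = 61.2390 + 6.3440
M = 67.5830


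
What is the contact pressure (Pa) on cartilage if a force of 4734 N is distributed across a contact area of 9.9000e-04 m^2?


P = F / A
P = 4734 / 9.9000e-04
P = 4.7818e+06


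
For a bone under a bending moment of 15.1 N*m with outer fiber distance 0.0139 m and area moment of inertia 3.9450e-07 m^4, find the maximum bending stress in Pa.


sigma = M * c / I
sigma = 15.1 * 0.0139 / 3.9450e-07
M * c = 0.2099
sigma = 532040.5577


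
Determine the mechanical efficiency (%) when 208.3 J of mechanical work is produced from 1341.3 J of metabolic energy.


eta = (W_mech / E_meta) * 100
eta = (208.3 / 1341.3) * 100
ratio = 0.1553
eta = 15.5297


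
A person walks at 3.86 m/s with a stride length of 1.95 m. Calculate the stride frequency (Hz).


f = v / stride_length
f = 3.86 / 1.95
f = 1.9795


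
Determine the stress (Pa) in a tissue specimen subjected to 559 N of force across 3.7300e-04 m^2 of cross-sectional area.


stress = F / A
stress = 559 / 3.7300e-04
stress = 1.4987e+06


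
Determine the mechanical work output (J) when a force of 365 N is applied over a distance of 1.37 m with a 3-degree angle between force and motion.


W = F * d * cos(theta)
theta = 3 deg = 0.0524 rad
cos(theta) = 0.9986
W = 365 * 1.37 * 0.9986
W = 499.3647


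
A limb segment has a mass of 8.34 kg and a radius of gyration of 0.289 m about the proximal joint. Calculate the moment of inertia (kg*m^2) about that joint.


I = m * k^2
I = 8.34 * 0.289^2
k^2 = 0.0835
I = 0.6966


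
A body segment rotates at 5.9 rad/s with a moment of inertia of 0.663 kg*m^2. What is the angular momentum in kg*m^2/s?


L = I * omega
L = 0.663 * 5.9
L = 3.9117


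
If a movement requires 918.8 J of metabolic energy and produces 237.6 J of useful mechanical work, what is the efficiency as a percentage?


eta = (W_mech / E_meta) * 100
eta = (237.6 / 918.8) * 100
ratio = 0.2586
eta = 25.8598


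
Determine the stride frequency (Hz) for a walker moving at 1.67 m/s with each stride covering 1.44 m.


f = v / stride_length
f = 1.67 / 1.44
f = 1.1597


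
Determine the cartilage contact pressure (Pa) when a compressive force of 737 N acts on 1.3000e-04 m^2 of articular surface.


P = F / A
P = 737 / 1.3000e-04
P = 5.6692e+06


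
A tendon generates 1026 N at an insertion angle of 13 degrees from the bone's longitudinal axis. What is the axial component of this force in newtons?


F_eff = F_tendon * cos(theta)
theta = 13 deg = 0.2269 rad
cos(theta) = 0.9744
F_eff = 1026 * 0.9744
F_eff = 999.7037


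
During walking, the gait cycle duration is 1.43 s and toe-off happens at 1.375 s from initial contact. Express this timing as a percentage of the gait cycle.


pct = (event_time / cycle_time) * 100
pct = (1.375 / 1.43) * 100
ratio = 0.9615
pct = 96.1538


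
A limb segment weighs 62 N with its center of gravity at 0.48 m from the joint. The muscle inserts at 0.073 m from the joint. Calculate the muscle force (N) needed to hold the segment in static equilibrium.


F_muscle = W * d_load / d_muscle
F_muscle = 62 * 0.48 / 0.073
Numerator = 29.7600
F_muscle = 407.6712


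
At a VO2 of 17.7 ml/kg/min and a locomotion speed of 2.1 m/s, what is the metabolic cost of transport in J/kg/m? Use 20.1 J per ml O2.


Power per kg = VO2 * 20.1 / 60
Power per kg = 17.7 * 20.1 / 60 = 5.9295 W/kg
Cost = power_per_kg / speed
Cost = 5.9295 / 2.1
Cost = 2.8236


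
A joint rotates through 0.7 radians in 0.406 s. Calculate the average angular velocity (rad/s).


omega = delta_theta / delta_t
omega = 0.7 / 0.406
omega = 1.7241


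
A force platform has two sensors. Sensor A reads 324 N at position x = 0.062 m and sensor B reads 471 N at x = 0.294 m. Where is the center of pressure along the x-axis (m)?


COP_x = (F1*x1 + F2*x2) / (F1 + F2)
COP_x = (324*0.062 + 471*0.294) / (324 + 471)
Numerator = 158.5620
Denominator = 795
COP_x = 0.1994


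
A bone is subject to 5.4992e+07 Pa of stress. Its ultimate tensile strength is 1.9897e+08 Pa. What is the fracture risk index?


FRI = applied / ultimate
FRI = 5.4992e+07 / 1.9897e+08
FRI = 0.2764


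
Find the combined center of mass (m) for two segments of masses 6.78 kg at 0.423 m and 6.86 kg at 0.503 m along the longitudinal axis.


COM = (m1*x1 + m2*x2) / (m1 + m2)
COM = (6.78*0.423 + 6.86*0.503) / (6.78 + 6.86)
Numerator = 6.3185
Denominator = 13.6400
COM = 0.4632


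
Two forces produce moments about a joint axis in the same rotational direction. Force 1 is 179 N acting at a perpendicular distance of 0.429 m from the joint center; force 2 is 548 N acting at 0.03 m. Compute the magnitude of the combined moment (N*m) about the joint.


M = F1 * d1 + F2 * d2
M = 179 * 0.429 + 548 * 0.03
M = 76.7910 + 16.4400
M = 93.2310


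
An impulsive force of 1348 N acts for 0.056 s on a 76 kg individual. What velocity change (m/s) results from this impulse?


J = F * dt = 1348 * 0.056 = 75.4880 N*s
delta_v = J / m
delta_v = 75.4880 / 76
delta_v = 0.9933


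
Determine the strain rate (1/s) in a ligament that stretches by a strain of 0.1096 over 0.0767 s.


strain_rate = delta_strain / delta_t
strain_rate = 0.1096 / 0.0767
strain_rate = 1.4289


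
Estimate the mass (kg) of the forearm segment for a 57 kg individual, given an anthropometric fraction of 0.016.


m_segment = body_mass * fraction
m_segment = 57 * 0.016
m_segment = 0.9120


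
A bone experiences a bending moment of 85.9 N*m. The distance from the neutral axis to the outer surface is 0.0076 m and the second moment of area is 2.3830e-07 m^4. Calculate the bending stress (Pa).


sigma = M * c / I
sigma = 85.9 * 0.0076 / 2.3830e-07
M * c = 0.6528
sigma = 2.7396e+06


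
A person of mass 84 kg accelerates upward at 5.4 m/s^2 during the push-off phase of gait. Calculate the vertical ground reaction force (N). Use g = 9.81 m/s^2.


GRF = m * (g + a)
GRF = 84 * (9.81 + 5.4)
GRF = 84 * 15.2100
GRF = 1277.6400


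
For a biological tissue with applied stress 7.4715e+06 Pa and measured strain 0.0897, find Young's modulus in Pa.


E = stress / strain
E = 7.4715e+06 / 0.0897
E = 8.3294e+07


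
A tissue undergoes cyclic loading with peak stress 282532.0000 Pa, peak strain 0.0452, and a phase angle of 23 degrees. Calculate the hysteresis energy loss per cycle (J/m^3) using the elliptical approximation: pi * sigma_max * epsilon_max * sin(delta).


E_loss = pi * sigma_max * epsilon_max * sin(delta)
delta = 23 deg = 0.4014 rad
sin(delta) = 0.3907
E_loss = pi * 282532.0000 * 0.0452 * 0.3907
E_loss = 15675.9534


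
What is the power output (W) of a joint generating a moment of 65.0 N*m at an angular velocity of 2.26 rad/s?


P = M * omega
P = 65.0 * 2.26
P = 146.9000


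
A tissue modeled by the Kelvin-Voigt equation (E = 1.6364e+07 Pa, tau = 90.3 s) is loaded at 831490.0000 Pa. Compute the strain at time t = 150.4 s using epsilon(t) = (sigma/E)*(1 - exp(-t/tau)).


epsilon(t) = (sigma/E) * (1 - exp(-t/tau))
sigma/E = 831490.0000 / 1.6364e+07 = 0.0508
exp(-t/tau) = exp(-150.4 / 90.3) = 0.1891
epsilon = 0.0508 * (1 - 0.1891)
epsilon = 0.0412


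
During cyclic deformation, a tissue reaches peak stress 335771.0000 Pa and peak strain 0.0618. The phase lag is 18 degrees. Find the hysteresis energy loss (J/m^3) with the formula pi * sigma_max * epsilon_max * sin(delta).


E_loss = pi * sigma_max * epsilon_max * sin(delta)
delta = 18 deg = 0.3142 rad
sin(delta) = 0.3090
E_loss = pi * 335771.0000 * 0.0618 * 0.3090
E_loss = 20144.8434


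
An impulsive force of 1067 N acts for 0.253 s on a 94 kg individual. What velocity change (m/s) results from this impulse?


J = F * dt = 1067 * 0.253 = 269.9510 N*s
delta_v = J / m
delta_v = 269.9510 / 94
delta_v = 2.8718


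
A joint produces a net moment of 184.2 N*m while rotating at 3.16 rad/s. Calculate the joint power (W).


P = M * omega
P = 184.2 * 3.16
P = 582.0720


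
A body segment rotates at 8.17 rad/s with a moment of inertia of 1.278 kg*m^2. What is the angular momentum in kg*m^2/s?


L = I * omega
L = 1.278 * 8.17
L = 10.4413


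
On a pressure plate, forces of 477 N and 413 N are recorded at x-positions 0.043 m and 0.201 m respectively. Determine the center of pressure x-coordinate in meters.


COP_x = (F1*x1 + F2*x2) / (F1 + F2)
COP_x = (477*0.043 + 413*0.201) / (477 + 413)
Numerator = 103.5240
Denominator = 890
COP_x = 0.1163


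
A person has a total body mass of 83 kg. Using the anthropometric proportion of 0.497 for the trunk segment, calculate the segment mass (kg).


m_segment = body_mass * fraction
m_segment = 83 * 0.497
m_segment = 41.2510


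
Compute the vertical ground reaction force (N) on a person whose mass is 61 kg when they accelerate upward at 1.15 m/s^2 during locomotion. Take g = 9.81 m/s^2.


GRF = m * (g + a)
GRF = 61 * (9.81 + 1.15)
GRF = 61 * 10.9600
GRF = 668.5600


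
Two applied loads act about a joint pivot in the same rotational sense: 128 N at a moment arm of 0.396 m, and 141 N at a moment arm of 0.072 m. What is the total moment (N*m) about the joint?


M = F1 * d1 + F2 * d2
M = 128 * 0.396 + 141 * 0.072
M = 50.6880 + 10.1520
M = 60.8400


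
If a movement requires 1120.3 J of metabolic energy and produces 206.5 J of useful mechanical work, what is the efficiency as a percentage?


eta = (W_mech / E_meta) * 100
eta = (206.5 / 1120.3) * 100
ratio = 0.1843
eta = 18.4326


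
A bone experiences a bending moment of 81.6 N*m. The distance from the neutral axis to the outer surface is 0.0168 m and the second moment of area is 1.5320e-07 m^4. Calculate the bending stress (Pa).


sigma = M * c / I
sigma = 81.6 * 0.0168 / 1.5320e-07
M * c = 1.3709
sigma = 8.9483e+06


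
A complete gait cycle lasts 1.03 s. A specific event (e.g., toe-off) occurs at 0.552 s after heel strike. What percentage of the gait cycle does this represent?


pct = (event_time / cycle_time) * 100
pct = (0.552 / 1.03) * 100
ratio = 0.5359
pct = 53.5922


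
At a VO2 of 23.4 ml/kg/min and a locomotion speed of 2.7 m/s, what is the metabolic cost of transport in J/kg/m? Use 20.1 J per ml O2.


Power per kg = VO2 * 20.1 / 60
Power per kg = 23.4 * 20.1 / 60 = 7.8390 W/kg
Cost = power_per_kg / speed
Cost = 7.8390 / 2.7
Cost = 2.9033


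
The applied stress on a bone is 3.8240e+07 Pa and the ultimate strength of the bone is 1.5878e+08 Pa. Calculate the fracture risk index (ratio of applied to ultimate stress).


FRI = applied / ultimate
FRI = 3.8240e+07 / 1.5878e+08
FRI = 0.2408


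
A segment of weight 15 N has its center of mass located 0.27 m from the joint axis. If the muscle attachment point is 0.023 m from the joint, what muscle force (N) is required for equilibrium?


F_muscle = W * d_load / d_muscle
F_muscle = 15 * 0.27 / 0.023
Numerator = 4.0500
F_muscle = 176.0870


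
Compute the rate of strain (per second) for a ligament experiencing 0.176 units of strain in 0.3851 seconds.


strain_rate = delta_strain / delta_t
strain_rate = 0.176 / 0.3851
strain_rate = 0.4570


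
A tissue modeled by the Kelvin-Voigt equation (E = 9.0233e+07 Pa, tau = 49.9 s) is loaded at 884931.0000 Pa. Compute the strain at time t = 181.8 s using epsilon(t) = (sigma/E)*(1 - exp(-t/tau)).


epsilon(t) = (sigma/E) * (1 - exp(-t/tau))
sigma/E = 884931.0000 / 9.0233e+07 = 0.0098
exp(-t/tau) = exp(-181.8 / 49.9) = 0.0262
epsilon = 0.0098 * (1 - 0.0262)
epsilon = 0.0096


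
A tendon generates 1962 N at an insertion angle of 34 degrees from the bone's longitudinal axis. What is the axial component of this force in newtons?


F_eff = F_tendon * cos(theta)
theta = 34 deg = 0.5934 rad
cos(theta) = 0.8290
F_eff = 1962 * 0.8290
F_eff = 1626.5717


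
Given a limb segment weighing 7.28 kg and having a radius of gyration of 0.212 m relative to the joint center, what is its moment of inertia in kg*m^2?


I = m * k^2
I = 7.28 * 0.212^2
k^2 = 0.0449
I = 0.3272


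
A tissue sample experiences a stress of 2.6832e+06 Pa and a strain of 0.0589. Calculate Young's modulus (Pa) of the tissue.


E = stress / strain
E = 2.6832e+06 / 0.0589
E = 4.5555e+07


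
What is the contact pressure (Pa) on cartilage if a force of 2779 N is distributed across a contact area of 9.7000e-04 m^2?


P = F / A
P = 2779 / 9.7000e-04
P = 2.8649e+06


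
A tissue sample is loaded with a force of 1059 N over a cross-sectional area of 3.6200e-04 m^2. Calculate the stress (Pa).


stress = F / A
stress = 1059 / 3.6200e-04
stress = 2.9254e+06


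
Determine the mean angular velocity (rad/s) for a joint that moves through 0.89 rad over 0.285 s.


omega = delta_theta / delta_t
omega = 0.89 / 0.285
omega = 3.1228


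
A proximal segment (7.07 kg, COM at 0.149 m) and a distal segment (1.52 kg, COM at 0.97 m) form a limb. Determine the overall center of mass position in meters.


COM = (m1*x1 + m2*x2) / (m1 + m2)
COM = (7.07*0.149 + 1.52*0.97) / (7.07 + 1.52)
Numerator = 2.5278
Denominator = 8.5900
COM = 0.2943


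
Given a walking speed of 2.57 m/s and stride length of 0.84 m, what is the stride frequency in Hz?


f = v / stride_length
f = 2.57 / 0.84
f = 3.0595


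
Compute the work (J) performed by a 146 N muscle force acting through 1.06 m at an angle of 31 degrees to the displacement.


W = F * d * cos(theta)
theta = 31 deg = 0.5411 rad
cos(theta) = 0.8572
W = 146 * 1.06 * 0.8572
W = 132.6552


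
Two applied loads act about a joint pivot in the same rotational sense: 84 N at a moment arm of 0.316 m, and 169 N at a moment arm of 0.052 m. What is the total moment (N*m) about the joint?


M = F1 * d1 + F2 * d2
M = 84 * 0.316 + 169 * 0.052
M = 26.5440 + 8.7880
M = 35.3320


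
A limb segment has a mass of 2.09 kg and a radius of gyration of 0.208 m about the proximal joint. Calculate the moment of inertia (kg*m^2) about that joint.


I = m * k^2
I = 2.09 * 0.208^2
k^2 = 0.0433
I = 0.0904


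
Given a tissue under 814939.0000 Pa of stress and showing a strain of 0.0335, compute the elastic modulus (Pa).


E = stress / strain
E = 814939.0000 / 0.0335
E = 2.4327e+07


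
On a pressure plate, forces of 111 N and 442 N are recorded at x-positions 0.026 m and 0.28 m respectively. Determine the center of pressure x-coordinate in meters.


COP_x = (F1*x1 + F2*x2) / (F1 + F2)
COP_x = (111*0.026 + 442*0.28) / (111 + 442)
Numerator = 126.6460
Denominator = 553
COP_x = 0.2290


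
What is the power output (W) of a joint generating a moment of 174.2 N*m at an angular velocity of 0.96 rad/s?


P = M * omega
P = 174.2 * 0.96
P = 167.2320


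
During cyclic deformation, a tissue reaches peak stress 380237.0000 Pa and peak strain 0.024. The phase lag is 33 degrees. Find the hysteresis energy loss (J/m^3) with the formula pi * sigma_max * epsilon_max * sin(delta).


E_loss = pi * sigma_max * epsilon_max * sin(delta)
delta = 33 deg = 0.5760 rad
sin(delta) = 0.5446
E_loss = pi * 380237.0000 * 0.024 * 0.5446
E_loss = 15614.3624


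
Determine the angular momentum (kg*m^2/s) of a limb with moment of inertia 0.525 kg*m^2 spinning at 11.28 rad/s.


L = I * omega
L = 0.525 * 11.28
L = 5.9220


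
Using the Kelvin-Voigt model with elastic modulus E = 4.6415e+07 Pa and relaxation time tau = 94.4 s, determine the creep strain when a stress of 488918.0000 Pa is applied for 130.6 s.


epsilon(t) = (sigma/E) * (1 - exp(-t/tau))
sigma/E = 488918.0000 / 4.6415e+07 = 0.0105
exp(-t/tau) = exp(-130.6 / 94.4) = 0.2507
epsilon = 0.0105 * (1 - 0.2507)
epsilon = 0.0079


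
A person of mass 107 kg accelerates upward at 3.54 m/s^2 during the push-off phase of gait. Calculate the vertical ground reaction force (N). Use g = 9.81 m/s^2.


GRF = m * (g + a)
GRF = 107 * (9.81 + 3.54)
GRF = 107 * 13.3500
GRF = 1428.4500
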